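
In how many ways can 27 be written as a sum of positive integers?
3010

p(n) counts ways to write n as a sum of positive integers (order ignored).
Euler's pentagonal recurrence: p(k) = p(k-1) + p(k-2) - p(k-5) - p(k-7) + p(k-12) + p(k-15) - ... (offsets j(3j∓1)/2, signs ++--, p(0)=1, p(<0)=0).
DP table for k = 0..26: p(0)=1, p(1)=1, p(2)=2, p(3)=3, p(4)=5, p(5)=7, p(6)=11, p(7)=15, p(8)=22, p(9)=30, p(10)=42, p(11)=56, p(12)=77, p(13)=101, p(14)=135, p(15)=176, p(16)=231, p(17)=297, p(18)=385, p(19)=490, p(20)=627, p(21)=792, p(22)=1002, p(23)=1255, p(24)=1575, p(25)=1958, p(26)=2436.
Final step: p(27) = p(26) + p(25) - p(22) - p(20) + p(15) + p(12) - p(5) - p(1)
= 2436 + 1958 - 1002 - 627 + 176 + 77 - 7 - 1
= 3010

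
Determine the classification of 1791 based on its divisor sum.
deficient

Proper divisors of 1791: sum = 1 + 3 + 9 + 199 + 597 = 809
Since 809 < 1791, 1791 is deficient.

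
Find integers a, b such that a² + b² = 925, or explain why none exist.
5² + 30² (a=5, b=30)

Factorization: 925 = 5^2 × 37
By Fermat: n is sum of two squares iff every prime p ≡ 3 (mod 4) appears to even power.
All primes ≡ 3 (mod 4) appear to even power.
Search a = 0, 1, 2, … for 925 - a² a perfect square: first hit at a = 5: 925 - 25 = 900 = 30².
925 = 5² + 30² = 25 + 900 ✓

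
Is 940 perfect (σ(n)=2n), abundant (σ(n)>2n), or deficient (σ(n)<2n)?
abundant

Proper divisors of 940: sum = 1 + 2 + 4 + 5 + 10 + 20 + 47 + 94 + 188 + 235 + 470 = 1076
Since 1076 > 940, 940 is abundant.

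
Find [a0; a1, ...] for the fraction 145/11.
[13; 5, 2]

Euclidean algorithm steps:
145 = 13 × 11 + 2
11 = 5 × 2 + 1
2 = 2 × 1 + 0
Continued fraction: [13; 5, 2]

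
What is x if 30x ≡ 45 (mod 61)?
x ≡ 32 (mod 61)

gcd(30, 61) = 1, which divides 45, so solutions exist.
Find 30^(-1) mod 61 by the extended Euclidean algorithm:
61 = 2 × 30 + 1  ⟹  1 = (1)·61 + (-2)·30
So (-2)·30 ≡ 1 (mod 61), i.e. 30^(-1) ≡ -2 ≡ 59 (mod 61).
x ≡ 59 × 45 = 2655 ≡ 32 (mod 61).
Check: 30 × 32 = 960 ≡ 45 (mod 61).
Unique solution: x ≡ 32 (mod 61)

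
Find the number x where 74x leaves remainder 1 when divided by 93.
44

gcd(74, 93) = 1, so the inverse exists.
Extended Euclidean algorithm on (93, 74):
93 = 1 × 74 + 19  ⟹  19 = (1)·93 + (-1)·74
74 = 3 × 19 + 17  ⟹  17 = (-3)·93 + (4)·74
19 = 1 × 17 + 2  ⟹  2 = (4)·93 + (-5)·74
17 = 8 × 2 + 1  ⟹  1 = (-35)·93 + (44)·74
So (44)·74 ≡ 1 (mod 93), i.e. 74^(-1) ≡ 44 (mod 93).
Check: 74 × 44 = 3256 ≡ 1 (mod 93)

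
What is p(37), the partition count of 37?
21637

p(n) counts ways to write n as a sum of positive integers (order ignored).
Euler's pentagonal recurrence: p(k) = p(k-1) + p(k-2) - p(k-5) - p(k-7) + p(k-12) + p(k-15) - ... (offsets j(3j∓1)/2, signs ++--, p(0)=1, p(<0)=0).
DP table for k = 0..36: p(0)=1, p(1)=1, p(2)=2, p(3)=3, p(4)=5, p(5)=7, p(6)=11, p(7)=15, p(8)=22, p(9)=30, p(10)=42, p(11)=56, p(12)=77, p(13)=101, p(14)=135, p(15)=176, p(16)=231, p(17)=297, p(18)=385, p(19)=490, p(20)=627, p(21)=792, p(22)=1002, p(23)=1255, p(24)=1575, p(25)=1958, p(26)=2436, p(27)=3010, p(28)=3718, p(29)=4565, p(30)=5604, p(31)=6842, p(32)=8349, p(33)=10143, p(34)=12310, p(35)=14883, p(36)=17977.
Final step: p(37) = p(36) + p(35) - p(32) - p(30) + p(25) + p(22) - p(15) - p(11) + p(2)
= 17977 + 14883 - 8349 - 5604 + 1958 + 1002 - 176 - 56 + 2
= 21637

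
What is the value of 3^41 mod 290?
193

Repeated squaring. Binary of 41 = 101001.
3^1 ≡ 3 (mod 290); 3^2 ≡ 9 (mod 290); 3^4 ≡ 81 (mod 290); 3^8 ≡ 181 (mod 290); 3^16 ≡ 281 (mod 290); 3^32 ≡ 81 (mod 290)
3^41 = 3^1 × 3^8 × 3^32 ≡ 193 (mod 290)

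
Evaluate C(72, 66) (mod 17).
0

Using Lucas' theorem:
Write n=72 and k=66 in base 17:
n in base 17: [4, 4]
k in base 17: [3, 15]
C(72,66) mod 17 = ∏ C(n_i, k_i) mod 17
Digit binomials (mod 17): C(4,3) = 4; C(4,15) = 0 (k_i > n_i)
Product: 4 × 0 = 0 ≡ 0 (mod 17)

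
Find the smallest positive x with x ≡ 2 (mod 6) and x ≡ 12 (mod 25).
62

Using Chinese Remainder Theorem:
M = 6 × 25 = 150
M1 = 25, M2 = 6
y1 = 25^(-1) mod 6 = 1
y2 = 6^(-1) mod 25 = 21
x = (2×25×1 + 12×6×21) mod 150 = 62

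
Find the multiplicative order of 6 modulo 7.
2

7 is prime, so ord(6) divides φ(7) = 6.
Divisors of 6: 1, 2, 3, 6.
Repeated squaring: 6^1 ≡ 6, 6^2 ≡ 1, 6^4 ≡ 1 (mod 7).
Test 6^d mod 7 for each divisor d in increasing order:
6^1 ≡ 6
6^2 ≡ 1  ← first divisor giving 1
The order is 2.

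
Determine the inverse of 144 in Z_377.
144

gcd(144, 377) = 1, so the inverse exists.
Extended Euclidean algorithm on (377, 144):
377 = 2 × 144 + 89  ⟹  89 = (1)·377 + (-2)·144
144 = 1 × 89 + 55  ⟹  55 = (-1)·377 + (3)·144
89 = 1 × 55 + 34  ⟹  34 = (2)·377 + (-5)·144
55 = 1 × 34 + 21  ⟹  21 = (-3)·377 + (8)·144
34 = 1 × 21 + 13  ⟹  13 = (5)·377 + (-13)·144
21 = 1 × 13 + 8  ⟹  8 = (-8)·377 + (21)·144
13 = 1 × 8 + 5  ⟹  5 = (13)·377 + (-34)·144
8 = 1 × 5 + 3  ⟹  3 = (-21)·377 + (55)·144
5 = 1 × 3 + 2  ⟹  2 = (34)·377 + (-89)·144
3 = 1 × 2 + 1  ⟹  1 = (-55)·377 + (144)·144
So (144)·144 ≡ 1 (mod 377), i.e. 144^(-1) ≡ 144 (mod 377).
Check: 144 × 144 = 20736 ≡ 1 (mod 377)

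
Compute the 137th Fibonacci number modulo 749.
13

Matrix identity: Q^n = [[F_(n+1), F_n], [F_n, F_(n-1)]] with Q = [[1,1],[1,0]].
n = 137 = 10001001₂. Square-and-multiply, entries mod 749:
Q^1 = [[1,1],[1,0]]
Q^2 = (Q^1)² = [[2,1],[1,1]]
Q^4 = (Q^2)² = [[5,3],[3,2]]
Q^8 = (Q^4)² = [[34,21],[21,13]]
Q^17 = (Q^8)²·Q = [[337,99],[99,238]]
Q^34 = (Q^17)² = [[534,1],[1,533]]
Q^68 = (Q^34)² = [[537,318],[318,219]]
Q^137 = (Q^68)²·Q = [[741,13],[13,728]]
F_137 mod 749 = Q^137[0][1] = 13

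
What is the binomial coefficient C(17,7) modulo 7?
2

Using Lucas' theorem:
Write n=17 and k=7 in base 7:
n in base 7: [2, 3]
k in base 7: [1, 0]
C(17,7) mod 7 = ∏ C(n_i, k_i) mod 7
Digit binomials (mod 7): C(2,1) = 2; C(3,0) = 1
Product: 2 × 1 = 2 ≡ 2 (mod 7)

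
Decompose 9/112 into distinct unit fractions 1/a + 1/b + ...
1/13 + 1/292 + 1/106288

Greedy algorithm:
9/112: ceiling(112/9) = 13, use 1/13
5/1456: ceiling(1456/5) = 292, use 1/292
1/106288: ceiling(106288/1) = 106288, use 1/106288
Result: 9/112 = 1/13 + 1/292 + 1/106288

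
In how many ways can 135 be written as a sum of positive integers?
9035836076

p(n) counts ways to write n as a sum of positive integers (order ignored).
Euler's pentagonal recurrence: p(k) = p(k-1) + p(k-2) - p(k-5) - p(k-7) + p(k-12) + p(k-15) - ... (offsets j(3j∓1)/2, signs ++--, p(0)=1, p(<0)=0).
DP table for k = 0..134: p(0)=1, p(1)=1, p(2)=2, p(3)=3, p(4)=5, p(5)=7, p(6)=11, p(7)=15, p(8)=22, p(9)=30, p(10)=42, p(11)=56, p(12)=77, p(13)=101, p(14)=135, p(15)=176, p(16)=231, p(17)=297, p(18)=385, p(19)=490, p(20)=627, p(21)=792, p(22)=1002, p(23)=1255, p(24)=1575, p(25)=1958, p(26)=2436, p(27)=3010, p(28)=3718, p(29)=4565, p(30)=5604, p(31)=6842, p(32)=8349, p(33)=10143, p(34)=12310, p(35)=14883, p(36)=17977, p(37)=21637, p(38)=26015, p(39)=31185, p(40)=37338, p(41)=44583, p(42)=53174, p(43)=63261, p(44)=75175, p(45)=89134, p(46)=105558, p(47)=124754, p(48)=147273, p(49)=173525, p(50)=204226, p(51)=239943, p(52)=281589, p(53)=329931, p(54)=386155, p(55)=451276, p(56)=526823, p(57)=614154, p(58)=715220, p(59)=831820, p(60)=966467, p(61)=1121505, p(62)=1300156, p(63)=1505499, p(64)=1741630, p(65)=2012558, p(66)=2323520, p(67)=2679689, p(68)=3087735, p(69)=3554345, p(70)=4087968, p(71)=4697205, p(72)=5392783, p(73)=6185689, p(74)=7089500, p(75)=8118264, p(76)=9289091, p(77)=10619863, p(78)=12132164, p(79)=13848650, p(80)=15796476, p(81)=18004327, p(82)=20506255, p(83)=23338469, p(84)=26543660, p(85)=30167357, p(86)=34262962, p(87)=38887673, p(88)=44108109, p(89)=49995925, p(90)=56634173, p(91)=64112359, p(92)=72533807, p(93)=82010177, p(94)=92669720, p(95)=104651419, p(96)=118114304, p(97)=133230930, p(98)=150198136, p(99)=169229875, p(100)=190569292, p(101)=214481126, p(102)=241265379, p(103)=271248950, p(104)=304801365, p(105)=342325709, p(106)=384276336, p(107)=431149389, p(108)=483502844, p(109)=541946240, p(110)=607163746, p(111)=679903203, p(112)=761002156, p(113)=851376628, p(114)=952050665, p(115)=1064144451, p(116)=1188908248, p(117)=1327710076, p(118)=1482074143, p(119)=1653668665, p(120)=1844349560, p(121)=2056148051, p(122)=2291320912, p(123)=2552338241, p(124)=2841940500, p(125)=3163127352, p(126)=3519222692, p(127)=3913864295, p(128)=4351078600, p(129)=4835271870, p(130)=5371315400, p(131)=5964539504, p(132)=6620830889, p(133)=7346629512, p(134)=8149040695.
Final step: p(135) = p(134) + p(133) - p(130) - p(128) + p(123) + p(120) - p(113) - p(109) + p(100) + p(95) - p(84) - p(78) + p(65) + p(58) - p(43) - p(35) + p(18) + p(9)
= 8149040695 + 7346629512 - 5371315400 - 4351078600 + 2552338241 + 1844349560 - 851376628 - 541946240 + 190569292 + 104651419 - 26543660 - 12132164 + 2012558 + 715220 - 63261 - 14883 + 385 + 30
= 9035836076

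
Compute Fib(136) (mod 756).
735

Matrix identity: Q^n = [[F_(n+1), F_n], [F_n, F_(n-1)]] with Q = [[1,1],[1,0]].
n = 136 = 10001000₂. Square-and-multiply, entries mod 756:
Q^1 = [[1,1],[1,0]]
Q^2 = (Q^1)² = [[2,1],[1,1]]
Q^4 = (Q^2)² = [[5,3],[3,2]]
Q^8 = (Q^4)² = [[34,21],[21,13]]
Q^17 = (Q^8)²·Q = [[316,85],[85,231]]
Q^34 = (Q^17)² = [[485,379],[379,106]]
Q^68 = (Q^34)² = [[110,213],[213,653]]
Q^136 = (Q^68)² = [[13,735],[735,34]]
F_136 mod 756 = Q^136[0][1] = 735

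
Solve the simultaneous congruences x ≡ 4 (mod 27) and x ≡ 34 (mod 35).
139

Using Chinese Remainder Theorem:
M = 27 × 35 = 945
M1 = 35, M2 = 27
y1 = 35^(-1) mod 27 = 17
y2 = 27^(-1) mod 35 = 13
x = (4×35×17 + 34×27×13) mod 945 = 139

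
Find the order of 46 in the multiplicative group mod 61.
30

61 is prime, so ord(46) divides φ(61) = 60.
Divisors of 60: 1, 2, 3, 4, 5, 6, 10, 12, 15, 20, 30, 60.
Repeated squaring: 46^1 ≡ 46, 46^2 ≡ 42, 46^4 ≡ 56, 46^8 ≡ 25, 46^16 ≡ 15, 46^32 ≡ 42 (mod 61).
Test 46^d mod 61 for each divisor d in increasing order:
46^1 ≡ 46
46^2 ≡ 42
46^3 = 46^2·46^1 ≡ 41
46^4 ≡ 56
46^5 = 46^4·46^1 ≡ 14
46^6 = 46^4·46^2 ≡ 34
46^10 = 46^8·46^2 ≡ 13
46^12 = 46^8·46^4 ≡ 58
46^15 = 46^8·46^4·46^2·46^1 ≡ 60
46^20 = 46^16·46^4 ≡ 47
46^30 = 46^16·46^8·46^4·46^2 ≡ 1  ← first divisor giving 1
The order is 30.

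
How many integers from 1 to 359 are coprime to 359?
358

359 = 359
φ(n) = n × ∏(1 - 1/p) for each prime p dividing n
φ(359) = 359 × (1 - 1/359) = 358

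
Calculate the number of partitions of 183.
896684817527

p(n) counts ways to write n as a sum of positive integers (order ignored).
Euler's pentagonal recurrence: p(k) = p(k-1) + p(k-2) - p(k-5) - p(k-7) + p(k-12) + p(k-15) - ... (offsets j(3j∓1)/2, signs ++--, p(0)=1, p(<0)=0).
DP table for k = 0..182: p(0)=1, p(1)=1, p(2)=2, p(3)=3, p(4)=5, p(5)=7, p(6)=11, p(7)=15, p(8)=22, p(9)=30, p(10)=42, p(11)=56, p(12)=77, p(13)=101, p(14)=135, p(15)=176, p(16)=231, p(17)=297, p(18)=385, p(19)=490, p(20)=627, p(21)=792, p(22)=1002, p(23)=1255, p(24)=1575, p(25)=1958, p(26)=2436, p(27)=3010, p(28)=3718, p(29)=4565, p(30)=5604, p(31)=6842, p(32)=8349, p(33)=10143, p(34)=12310, p(35)=14883, p(36)=17977, p(37)=21637, p(38)=26015, p(39)=31185, p(40)=37338, p(41)=44583, p(42)=53174, p(43)=63261, p(44)=75175, p(45)=89134, p(46)=105558, p(47)=124754, p(48)=147273, p(49)=173525, p(50)=204226, p(51)=239943, p(52)=281589, p(53)=329931, p(54)=386155, p(55)=451276, p(56)=526823, p(57)=614154, p(58)=715220, p(59)=831820, p(60)=966467, p(61)=1121505, p(62)=1300156, p(63)=1505499, p(64)=1741630, p(65)=2012558, p(66)=2323520, p(67)=2679689, p(68)=3087735, p(69)=3554345, p(70)=4087968, p(71)=4697205, p(72)=5392783, p(73)=6185689, p(74)=7089500, p(75)=8118264, p(76)=9289091, p(77)=10619863, p(78)=12132164, p(79)=13848650, p(80)=15796476, p(81)=18004327, p(82)=20506255, p(83)=23338469, p(84)=26543660, p(85)=30167357, p(86)=34262962, p(87)=38887673, p(88)=44108109, p(89)=49995925, p(90)=56634173, p(91)=64112359, p(92)=72533807, p(93)=82010177, p(94)=92669720, p(95)=104651419, p(96)=118114304, p(97)=133230930, p(98)=150198136, p(99)=169229875, p(100)=190569292, p(101)=214481126, p(102)=241265379, p(103)=271248950, p(104)=304801365, p(105)=342325709, p(106)=384276336, p(107)=431149389, p(108)=483502844, p(109)=541946240, p(110)=607163746, p(111)=679903203, p(112)=761002156, p(113)=851376628, p(114)=952050665, p(115)=1064144451, p(116)=1188908248, p(117)=1327710076, p(118)=1482074143, p(119)=1653668665, p(120)=1844349560, p(121)=2056148051, p(122)=2291320912, p(123)=2552338241, p(124)=2841940500, p(125)=3163127352, p(126)=3519222692, p(127)=3913864295, p(128)=4351078600, p(129)=4835271870, p(130)=5371315400, p(131)=5964539504, p(132)=6620830889, p(133)=7346629512, p(134)=8149040695, p(135)=9035836076, p(136)=10015581680, p(137)=11097645016, p(138)=12292341831, p(139)=13610949895, p(140)=15065878135, p(141)=16670689208, p(142)=18440293320, p(143)=20390982757, p(144)=22540654445, p(145)=24908858009, p(146)=27517052599, p(147)=30388671978, p(148)=33549419497, p(149)=37027355200, p(150)=40853235313, p(151)=45060624582, p(152)=49686288421, p(153)=54770336324, p(154)=60356673280, p(155)=66493182097, p(156)=73232243759, p(157)=80630964769, p(158)=88751778802, p(159)=97662728555, p(160)=107438159466, p(161)=118159068427, p(162)=129913904637, p(163)=142798995930, p(164)=156919475295, p(165)=172389800255, p(166)=189334822579, p(167)=207890420102, p(168)=228204732751, p(169)=250438925115, p(170)=274768617130, p(171)=301384802048, p(172)=330495499613, p(173)=362326859895, p(174)=397125074750, p(175)=435157697830, p(176)=476715857290, p(177)=522115831195, p(178)=571701605655, p(179)=625846753120, p(180)=684957390936, p(181)=749474411781, p(182)=819876908323.
Final step: p(183) = p(182) + p(181) - p(178) - p(176) + p(171) + p(168) - p(161) - p(157) + p(148) + p(143) - p(132) - p(126) + p(113) + p(106) - p(91) - p(83) + p(66) + p(57) - p(38) - p(28) + p(7)
= 819876908323 + 749474411781 - 571701605655 - 476715857290 + 301384802048 + 228204732751 - 118159068427 - 80630964769 + 33549419497 + 20390982757 - 6620830889 - 3519222692 + 851376628 + 384276336 - 64112359 - 23338469 + 2323520 + 614154 - 26015 - 3718 + 15
= 896684817527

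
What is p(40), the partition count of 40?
37338

p(n) counts ways to write n as a sum of positive integers (order ignored).
Euler's pentagonal recurrence: p(k) = p(k-1) + p(k-2) - p(k-5) - p(k-7) + p(k-12) + p(k-15) - ... (offsets j(3j∓1)/2, signs ++--, p(0)=1, p(<0)=0).
DP table for k = 0..39: p(0)=1, p(1)=1, p(2)=2, p(3)=3, p(4)=5, p(5)=7, p(6)=11, p(7)=15, p(8)=22, p(9)=30, p(10)=42, p(11)=56, p(12)=77, p(13)=101, p(14)=135, p(15)=176, p(16)=231, p(17)=297, p(18)=385, p(19)=490, p(20)=627, p(21)=792, p(22)=1002, p(23)=1255, p(24)=1575, p(25)=1958, p(26)=2436, p(27)=3010, p(28)=3718, p(29)=4565, p(30)=5604, p(31)=6842, p(32)=8349, p(33)=10143, p(34)=12310, p(35)=14883, p(36)=17977, p(37)=21637, p(38)=26015, p(39)=31185.
Final step: p(40) = p(39) + p(38) - p(35) - p(33) + p(28) + p(25) - p(18) - p(14) + p(5) + p(0)
= 31185 + 26015 - 14883 - 10143 + 3718 + 1958 - 385 - 135 + 7 + 1
= 37338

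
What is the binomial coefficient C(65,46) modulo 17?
1

Using Lucas' theorem:
Write n=65 and k=46 in base 17:
n in base 17: [3, 14]
k in base 17: [2, 12]
C(65,46) mod 17 = ∏ C(n_i, k_i) mod 17
Digit binomials (mod 17): C(3,2) = 3; C(14,12) = 91 ≡ 6
Product: 3 × 6 = 18 ≡ 1 (mod 17)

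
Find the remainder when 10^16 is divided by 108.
64

Repeated squaring. Binary of 16 = 10000.
10^1 ≡ 10 (mod 108); 10^2 ≡ 100 (mod 108); 10^4 ≡ 64 (mod 108); 10^8 ≡ 100 (mod 108); 10^16 ≡ 64 (mod 108)
10^16 = 10^16 ≡ 64 (mod 108)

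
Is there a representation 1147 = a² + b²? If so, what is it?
Not possible

Factorization: 1147 = 31 × 37
By Fermat: n is sum of two squares iff every prime p ≡ 3 (mod 4) appears to even power.
Prime(s) ≡ 3 (mod 4) with odd exponent: [(31, 1)]
Therefore 1147 cannot be expressed as a² + b².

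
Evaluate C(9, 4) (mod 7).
0

Using Lucas' theorem:
Write n=9 and k=4 in base 7:
n in base 7: [1, 2]
k in base 7: [0, 4]
C(9,4) mod 7 = ∏ C(n_i, k_i) mod 7
Digit binomials (mod 7): C(1,0) = 1; C(2,4) = 0 (k_i > n_i)
Product: 1 × 0 = 0 ≡ 0 (mod 7)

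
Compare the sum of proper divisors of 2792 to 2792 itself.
deficient

Proper divisors of 2792: sum = 1 + 2 + 4 + 8 + 349 + 698 + 1396 = 2458
Since 2458 < 2792, 2792 is deficient.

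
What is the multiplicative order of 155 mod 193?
192

193 is prime, so ord(155) divides φ(193) = 192.
Divisors of 192: 1, 2, 3, 4, 6, 8, 12, 16, 24, 32, 48, 64, 96, 192.
Repeated squaring: 155^1 ≡ 155, 155^2 ≡ 93, 155^4 ≡ 157, 155^8 ≡ 138, 155^16 ≡ 130, 155^32 ≡ 109, 155^64 ≡ 108, 155^128 ≡ 84 (mod 193).
Test 155^d mod 193 for each divisor d in increasing order:
155^1 ≡ 155
155^2 ≡ 93
155^3 = 155^2·155^1 ≡ 133
155^4 ≡ 157
155^6 = 155^4·155^2 ≡ 126
155^8 ≡ 138
155^12 = 155^8·155^4 ≡ 50
155^16 ≡ 130
155^24 = 155^16·155^8 ≡ 184
155^32 ≡ 109
155^48 = 155^32·155^16 ≡ 81
155^64 ≡ 108
155^96 = 155^64·155^32 ≡ 192
155^192 = 155^128·155^64 ≡ 1  ← first divisor giving 1
The order is 192.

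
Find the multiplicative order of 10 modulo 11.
2

11 is prime, so ord(10) divides φ(11) = 10.
Divisors of 10: 1, 2, 5, 10.
Repeated squaring: 10^1 ≡ 10, 10^2 ≡ 1, 10^4 ≡ 1, 10^8 ≡ 1 (mod 11).
Test 10^d mod 11 for each divisor d in increasing order:
10^1 ≡ 10
10^2 ≡ 1  ← first divisor giving 1
The order is 2.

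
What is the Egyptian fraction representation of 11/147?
1/14 + 1/294

Greedy algorithm:
11/147: ceiling(147/11) = 14, use 1/14
1/294: ceiling(294/1) = 294, use 1/294
Result: 11/147 = 1/14 + 1/294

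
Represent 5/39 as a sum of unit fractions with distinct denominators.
1/8 + 1/312

Greedy algorithm:
5/39: ceiling(39/5) = 8, use 1/8
1/312: ceiling(312/1) = 312, use 1/312
Result: 5/39 = 1/8 + 1/312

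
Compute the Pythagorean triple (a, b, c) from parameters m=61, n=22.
(3237, 2684, 4205)

Euclid's formula: a = m² - n², b = 2mn, c = m² + n²
m = 61, n = 22
a = 61² - 22² = 3721 - 484 = 3237
b = 2 × 61 × 22 = 2684
c = 61² + 22² = 3721 + 484 = 4205
Verification: 3237² + 2684² = 10478169 + 7203856 = 17682025 = 4205² ✓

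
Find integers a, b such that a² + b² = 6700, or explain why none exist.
Not possible

Factorization: 6700 = 2^2 × 5^2 × 67
By Fermat: n is sum of two squares iff every prime p ≡ 3 (mod 4) appears to even power.
Prime(s) ≡ 3 (mod 4) with odd exponent: [(67, 1)]
Therefore 6700 cannot be expressed as a² + b².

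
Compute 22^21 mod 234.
118

Repeated squaring. Binary of 21 = 10101.
22^1 ≡ 22 (mod 234); 22^2 ≡ 16 (mod 234); 22^4 ≡ 22 (mod 234); 22^8 ≡ 16 (mod 234); 22^16 ≡ 22 (mod 234)
22^21 = 22^1 × 22^4 × 22^16 ≡ 118 (mod 234)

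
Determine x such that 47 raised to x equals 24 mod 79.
65

Baby-step giant-step with step n = ⌈√79⌉ = 9.
Baby steps 47^j mod 79 (j:value) for j=0..8: 0:1, 1:47, 2:76, 3:17, 4:9, 5:28, 6:52, 7:74, 8:2.
Giant-step multiplier: 47^(-9) ≡ 47^(78-9) = 47^69 ≡ 58 (mod 79).
Giant steps γ_i = 24·58^i mod 79: γ_0=24, γ_1=49, γ_2=77, γ_3=42, γ_4=66, γ_5=36, γ_6=34, γ_7=76 (in table at j=2).
x = i·n + j = 7·9 + 2 = 65.
Check: 47^65 ≡ 24 (mod 79).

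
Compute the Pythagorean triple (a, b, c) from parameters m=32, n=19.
(663, 1216, 1385)

Euclid's formula: a = m² - n², b = 2mn, c = m² + n²
m = 32, n = 19
a = 32² - 19² = 1024 - 361 = 663
b = 2 × 32 × 19 = 1216
c = 32² + 19² = 1024 + 361 = 1385
Verification: 663² + 1216² = 439569 + 1478656 = 1918225 = 1385² ✓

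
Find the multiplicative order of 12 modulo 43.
42

43 is prime, so ord(12) divides φ(43) = 42.
Divisors of 42: 1, 2, 3, 6, 7, 14, 21, 42.
Repeated squaring: 12^1 ≡ 12, 12^2 ≡ 15, 12^4 ≡ 10, 12^8 ≡ 14, 12^16 ≡ 24, 12^32 ≡ 17 (mod 43).
Test 12^d mod 43 for each divisor d in increasing order:
12^1 ≡ 12
12^2 ≡ 15
12^3 = 12^2·12^1 ≡ 8
12^6 = 12^4·12^2 ≡ 21
12^7 = 12^4·12^2·12^1 ≡ 37
12^14 = 12^8·12^4·12^2 ≡ 36
12^21 = 12^16·12^4·12^1 ≡ 42
12^42 = 12^32·12^8·12^2 ≡ 1  ← first divisor giving 1
The order is 42.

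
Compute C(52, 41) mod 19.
3

Using Lucas' theorem:
Write n=52 and k=41 in base 19:
n in base 19: [2, 14]
k in base 19: [2, 3]
C(52,41) mod 19 = ∏ C(n_i, k_i) mod 19
Digit binomials (mod 19): C(2,2) = 1; C(14,3) = 364 ≡ 3
Product: 1 × 3 = 3 ≡ 3 (mod 19)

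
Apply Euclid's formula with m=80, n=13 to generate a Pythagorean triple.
(6231, 2080, 6569)

Euclid's formula: a = m² - n², b = 2mn, c = m² + n²
m = 80, n = 13
a = 80² - 13² = 6400 - 169 = 6231
b = 2 × 80 × 13 = 2080
c = 80² + 13² = 6400 + 169 = 6569
Verification: 6231² + 2080² = 38825361 + 4326400 = 43151761 = 6569² ✓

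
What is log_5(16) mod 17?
8

Baby-step giant-step with step n = ⌈√17⌉ = 5.
Baby steps 5^j mod 17 (j:value) for j=0..4: 0:1, 1:5, 2:8, 3:6, 4:13.
Giant-step multiplier: 5^(-5) ≡ 5^(16-5) = 5^11 ≡ 11 (mod 17).
Giant steps γ_i = 16·11^i mod 17: γ_0=16, γ_1=6 (in table at j=3).
x = i·n + j = 1·5 + 3 = 8.
Check: 5^8 ≡ 16 (mod 17).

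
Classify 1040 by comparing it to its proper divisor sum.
abundant

Proper divisors of 1040: sum = 1 + 2 + 4 + 5 + 8 + 10 + 13 + 16 + ... + 130 + 208 + 260 + 520 (19 divisors) = 1564
Since 1564 > 1040, 1040 is abundant.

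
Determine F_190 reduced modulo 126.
125

Matrix identity: Q^n = [[F_(n+1), F_n], [F_n, F_(n-1)]] with Q = [[1,1],[1,0]].
n = 190 = 10111110₂. Square-and-multiply, entries mod 126:
Q^1 = [[1,1],[1,0]]
Q^2 = (Q^1)² = [[2,1],[1,1]]
Q^5 = (Q^2)²·Q = [[8,5],[5,3]]
Q^11 = (Q^5)²·Q = [[18,89],[89,55]]
Q^23 = (Q^11)²·Q = [[0,55],[55,71]]
Q^47 = (Q^23)²·Q = [[0,1],[1,125]]
Q^95 = (Q^47)²·Q = [[0,1],[1,125]]
Q^190 = (Q^95)² = [[1,125],[125,2]]
F_190 mod 126 = Q^190[0][1] = 125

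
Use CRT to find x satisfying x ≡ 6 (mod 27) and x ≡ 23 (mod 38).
897

Using Chinese Remainder Theorem:
M = 27 × 38 = 1026
M1 = 38, M2 = 27
y1 = 38^(-1) mod 27 = 5
y2 = 27^(-1) mod 38 = 31
x = (6×38×5 + 23×27×31) mod 1026 = 897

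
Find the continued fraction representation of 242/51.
[4; 1, 2, 1, 12]

Euclidean algorithm steps:
242 = 4 × 51 + 38
51 = 1 × 38 + 13
38 = 2 × 13 + 12
13 = 1 × 12 + 1
12 = 12 × 1 + 0
Continued fraction: [4; 1, 2, 1, 12]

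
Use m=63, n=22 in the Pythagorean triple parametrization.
(3485, 2772, 4453)

Euclid's formula: a = m² - n², b = 2mn, c = m² + n²
m = 63, n = 22
a = 63² - 22² = 3969 - 484 = 3485
b = 2 × 63 × 22 = 2772
c = 63² + 22² = 3969 + 484 = 4453
Verification: 3485² + 2772² = 12145225 + 7683984 = 19829209 = 4453² ✓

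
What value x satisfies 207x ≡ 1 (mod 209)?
104

gcd(207, 209) = 1, so the inverse exists.
Extended Euclidean algorithm on (209, 207):
209 = 1 × 207 + 2  ⟹  2 = (1)·209 + (-1)·207
207 = 103 × 2 + 1  ⟹  1 = (-103)·209 + (104)·207
So (104)·207 ≡ 1 (mod 209), i.e. 207^(-1) ≡ 104 (mod 209).
Check: 207 × 104 = 21528 ≡ 1 (mod 209)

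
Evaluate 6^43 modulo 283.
90

Repeated squaring. Binary of 43 = 101011.
6^1 ≡ 6 (mod 283); 6^2 ≡ 36 (mod 283); 6^4 ≡ 164 (mod 283); 6^8 ≡ 11 (mod 283); 6^16 ≡ 121 (mod 283); 6^32 ≡ 208 (mod 283)
6^43 = 6^1 × 6^2 × 6^8 × 6^32 ≡ 90 (mod 283)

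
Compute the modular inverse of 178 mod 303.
223

gcd(178, 303) = 1, so the inverse exists.
Extended Euclidean algorithm on (303, 178):
303 = 1 × 178 + 125  ⟹  125 = (1)·303 + (-1)·178
178 = 1 × 125 + 53  ⟹  53 = (-1)·303 + (2)·178
125 = 2 × 53 + 19  ⟹  19 = (3)·303 + (-5)·178
53 = 2 × 19 + 15  ⟹  15 = (-7)·303 + (12)·178
19 = 1 × 15 + 4  ⟹  4 = (10)·303 + (-17)·178
15 = 3 × 4 + 3  ⟹  3 = (-37)·303 + (63)·178
4 = 1 × 3 + 1  ⟹  1 = (47)·303 + (-80)·178
So (-80)·178 ≡ 1 (mod 303), i.e. 178^(-1) ≡ -80 ≡ 223 (mod 303).
Check: 178 × 223 = 39694 ≡ 1 (mod 303)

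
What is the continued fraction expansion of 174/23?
[7; 1, 1, 3, 3]

Euclidean algorithm steps:
174 = 7 × 23 + 13
23 = 1 × 13 + 10
13 = 1 × 10 + 3
10 = 3 × 3 + 1
3 = 3 × 1 + 0
Continued fraction: [7; 1, 1, 3, 3]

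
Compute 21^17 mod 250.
241

Repeated squaring. Binary of 17 = 10001.
21^1 ≡ 21 (mod 250); 21^2 ≡ 191 (mod 250); 21^4 ≡ 231 (mod 250); 21^8 ≡ 111 (mod 250); 21^16 ≡ 71 (mod 250)
21^17 = 21^1 × 21^16 ≡ 241 (mod 250)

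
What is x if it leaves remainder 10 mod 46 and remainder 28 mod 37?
102

Using Chinese Remainder Theorem:
M = 46 × 37 = 1702
M1 = 37, M2 = 46
y1 = 37^(-1) mod 46 = 5
y2 = 46^(-1) mod 37 = 33
x = (10×37×5 + 28×46×33) mod 1702 = 102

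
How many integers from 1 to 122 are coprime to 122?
60

122 = 2 × 61
φ(n) = n × ∏(1 - 1/p) for each prime p dividing n
φ(122) = 122 × (1 - 1/2) × (1 - 1/61) = 60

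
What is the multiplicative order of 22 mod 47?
46

47 is prime, so ord(22) divides φ(47) = 46.
Divisors of 46: 1, 2, 23, 46.
Repeated squaring: 22^1 ≡ 22, 22^2 ≡ 14, 22^4 ≡ 8, 22^8 ≡ 17, 22^16 ≡ 7, 22^32 ≡ 2 (mod 47).
Test 22^d mod 47 for each divisor d in increasing order:
22^1 ≡ 22
22^2 ≡ 14
22^23 = 22^16·22^4·22^2·22^1 ≡ 46
22^46 = 22^32·22^8·22^4·22^2 ≡ 1  ← first divisor giving 1
The order is 46.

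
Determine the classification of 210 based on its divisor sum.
abundant

Proper divisors of 210: sum = 1 + 2 + 3 + 5 + 6 + 7 + 10 + 14 + 15 + 21 + 30 + 35 + 42 + 70 + 105 = 366
Since 366 > 210, 210 is abundant.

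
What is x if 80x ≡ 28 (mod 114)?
x ≡ 26 (mod 57)

gcd(80, 114) = 2, which divides 28, so solutions exist.
Divide through by 2: 40x ≡ 14 (mod 57).
Find 40^(-1) mod 57 by the extended Euclidean algorithm:
57 = 1 × 40 + 17  ⟹  17 = (1)·57 + (-1)·40
40 = 2 × 17 + 6  ⟹  6 = (-2)·57 + (3)·40
17 = 2 × 6 + 5  ⟹  5 = (5)·57 + (-7)·40
6 = 1 × 5 + 1  ⟹  1 = (-7)·57 + (10)·40
So (10)·40 ≡ 1 (mod 57), i.e. 40^(-1) ≡ 10 (mod 57).
x ≡ 10 × 14 = 140 ≡ 26 (mod 57).
Check: 80 × 26 = 2080 ≡ 28 (mod 114).
x ≡ 26 (mod 57), giving 2 solutions mod 114.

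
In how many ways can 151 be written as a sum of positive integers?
45060624582

p(n) counts ways to write n as a sum of positive integers (order ignored).
Euler's pentagonal recurrence: p(k) = p(k-1) + p(k-2) - p(k-5) - p(k-7) + p(k-12) + p(k-15) - ... (offsets j(3j∓1)/2, signs ++--, p(0)=1, p(<0)=0).
DP table for k = 0..150: p(0)=1, p(1)=1, p(2)=2, p(3)=3, p(4)=5, p(5)=7, p(6)=11, p(7)=15, p(8)=22, p(9)=30, p(10)=42, p(11)=56, p(12)=77, p(13)=101, p(14)=135, p(15)=176, p(16)=231, p(17)=297, p(18)=385, p(19)=490, p(20)=627, p(21)=792, p(22)=1002, p(23)=1255, p(24)=1575, p(25)=1958, p(26)=2436, p(27)=3010, p(28)=3718, p(29)=4565, p(30)=5604, p(31)=6842, p(32)=8349, p(33)=10143, p(34)=12310, p(35)=14883, p(36)=17977, p(37)=21637, p(38)=26015, p(39)=31185, p(40)=37338, p(41)=44583, p(42)=53174, p(43)=63261, p(44)=75175, p(45)=89134, p(46)=105558, p(47)=124754, p(48)=147273, p(49)=173525, p(50)=204226, p(51)=239943, p(52)=281589, p(53)=329931, p(54)=386155, p(55)=451276, p(56)=526823, p(57)=614154, p(58)=715220, p(59)=831820, p(60)=966467, p(61)=1121505, p(62)=1300156, p(63)=1505499, p(64)=1741630, p(65)=2012558, p(66)=2323520, p(67)=2679689, p(68)=3087735, p(69)=3554345, p(70)=4087968, p(71)=4697205, p(72)=5392783, p(73)=6185689, p(74)=7089500, p(75)=8118264, p(76)=9289091, p(77)=10619863, p(78)=12132164, p(79)=13848650, p(80)=15796476, p(81)=18004327, p(82)=20506255, p(83)=23338469, p(84)=26543660, p(85)=30167357, p(86)=34262962, p(87)=38887673, p(88)=44108109, p(89)=49995925, p(90)=56634173, p(91)=64112359, p(92)=72533807, p(93)=82010177, p(94)=92669720, p(95)=104651419, p(96)=118114304, p(97)=133230930, p(98)=150198136, p(99)=169229875, p(100)=190569292, p(101)=214481126, p(102)=241265379, p(103)=271248950, p(104)=304801365, p(105)=342325709, p(106)=384276336, p(107)=431149389, p(108)=483502844, p(109)=541946240, p(110)=607163746, p(111)=679903203, p(112)=761002156, p(113)=851376628, p(114)=952050665, p(115)=1064144451, p(116)=1188908248, p(117)=1327710076, p(118)=1482074143, p(119)=1653668665, p(120)=1844349560, p(121)=2056148051, p(122)=2291320912, p(123)=2552338241, p(124)=2841940500, p(125)=3163127352, p(126)=3519222692, p(127)=3913864295, p(128)=4351078600, p(129)=4835271870, p(130)=5371315400, p(131)=5964539504, p(132)=6620830889, p(133)=7346629512, p(134)=8149040695, p(135)=9035836076, p(136)=10015581680, p(137)=11097645016, p(138)=12292341831, p(139)=13610949895, p(140)=15065878135, p(141)=16670689208, p(142)=18440293320, p(143)=20390982757, p(144)=22540654445, p(145)=24908858009, p(146)=27517052599, p(147)=30388671978, p(148)=33549419497, p(149)=37027355200, p(150)=40853235313.
Final step: p(151) = p(150) + p(149) - p(146) - p(144) + p(139) + p(136) - p(129) - p(125) + p(116) + p(111) - p(100) - p(94) + p(81) + p(74) - p(59) - p(51) + p(34) + p(25) - p(6)
= 40853235313 + 37027355200 - 27517052599 - 22540654445 + 13610949895 + 10015581680 - 4835271870 - 3163127352 + 1188908248 + 679903203 - 190569292 - 92669720 + 18004327 + 7089500 - 831820 - 239943 + 12310 + 1958 - 11
= 45060624582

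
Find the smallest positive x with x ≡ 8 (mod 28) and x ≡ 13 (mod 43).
400

Using Chinese Remainder Theorem:
M = 28 × 43 = 1204
M1 = 43, M2 = 28
y1 = 43^(-1) mod 28 = 15
y2 = 28^(-1) mod 43 = 20
x = (8×43×15 + 13×28×20) mod 1204 = 400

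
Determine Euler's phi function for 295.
232

295 = 5 × 59
φ(n) = n × ∏(1 - 1/p) for each prime p dividing n
φ(295) = 295 × (1 - 1/5) × (1 - 1/59) = 232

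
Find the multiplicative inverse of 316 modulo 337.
16

gcd(316, 337) = 1, so the inverse exists.
Extended Euclidean algorithm on (337, 316):
337 = 1 × 316 + 21  ⟹  21 = (1)·337 + (-1)·316
316 = 15 × 21 + 1  ⟹  1 = (-15)·337 + (16)·316
So (16)·316 ≡ 1 (mod 337), i.e. 316^(-1) ≡ 16 (mod 337).
Check: 316 × 16 = 5056 ≡ 1 (mod 337)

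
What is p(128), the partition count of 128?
4351078600

p(n) counts ways to write n as a sum of positive integers (order ignored).
Euler's pentagonal recurrence: p(k) = p(k-1) + p(k-2) - p(k-5) - p(k-7) + p(k-12) + p(k-15) - ... (offsets j(3j∓1)/2, signs ++--, p(0)=1, p(<0)=0).
DP table for k = 0..127: p(0)=1, p(1)=1, p(2)=2, p(3)=3, p(4)=5, p(5)=7, p(6)=11, p(7)=15, p(8)=22, p(9)=30, p(10)=42, p(11)=56, p(12)=77, p(13)=101, p(14)=135, p(15)=176, p(16)=231, p(17)=297, p(18)=385, p(19)=490, p(20)=627, p(21)=792, p(22)=1002, p(23)=1255, p(24)=1575, p(25)=1958, p(26)=2436, p(27)=3010, p(28)=3718, p(29)=4565, p(30)=5604, p(31)=6842, p(32)=8349, p(33)=10143, p(34)=12310, p(35)=14883, p(36)=17977, p(37)=21637, p(38)=26015, p(39)=31185, p(40)=37338, p(41)=44583, p(42)=53174, p(43)=63261, p(44)=75175, p(45)=89134, p(46)=105558, p(47)=124754, p(48)=147273, p(49)=173525, p(50)=204226, p(51)=239943, p(52)=281589, p(53)=329931, p(54)=386155, p(55)=451276, p(56)=526823, p(57)=614154, p(58)=715220, p(59)=831820, p(60)=966467, p(61)=1121505, p(62)=1300156, p(63)=1505499, p(64)=1741630, p(65)=2012558, p(66)=2323520, p(67)=2679689, p(68)=3087735, p(69)=3554345, p(70)=4087968, p(71)=4697205, p(72)=5392783, p(73)=6185689, p(74)=7089500, p(75)=8118264, p(76)=9289091, p(77)=10619863, p(78)=12132164, p(79)=13848650, p(80)=15796476, p(81)=18004327, p(82)=20506255, p(83)=23338469, p(84)=26543660, p(85)=30167357, p(86)=34262962, p(87)=38887673, p(88)=44108109, p(89)=49995925, p(90)=56634173, p(91)=64112359, p(92)=72533807, p(93)=82010177, p(94)=92669720, p(95)=104651419, p(96)=118114304, p(97)=133230930, p(98)=150198136, p(99)=169229875, p(100)=190569292, p(101)=214481126, p(102)=241265379, p(103)=271248950, p(104)=304801365, p(105)=342325709, p(106)=384276336, p(107)=431149389, p(108)=483502844, p(109)=541946240, p(110)=607163746, p(111)=679903203, p(112)=761002156, p(113)=851376628, p(114)=952050665, p(115)=1064144451, p(116)=1188908248, p(117)=1327710076, p(118)=1482074143, p(119)=1653668665, p(120)=1844349560, p(121)=2056148051, p(122)=2291320912, p(123)=2552338241, p(124)=2841940500, p(125)=3163127352, p(126)=3519222692, p(127)=3913864295.
Final step: p(128) = p(127) + p(126) - p(123) - p(121) + p(116) + p(113) - p(106) - p(102) + p(93) + p(88) - p(77) - p(71) + p(58) + p(51) - p(36) - p(28) + p(11) + p(2)
= 3913864295 + 3519222692 - 2552338241 - 2056148051 + 1188908248 + 851376628 - 384276336 - 241265379 + 82010177 + 44108109 - 10619863 - 4697205 + 715220 + 239943 - 17977 - 3718 + 56 + 2
= 4351078600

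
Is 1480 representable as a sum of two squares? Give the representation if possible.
6² + 38² (a=6, b=38)

Factorization: 1480 = 2^3 × 5 × 37
By Fermat: n is sum of two squares iff every prime p ≡ 3 (mod 4) appears to even power.
All primes ≡ 3 (mod 4) appear to even power.
Search a = 0, 1, 2, … for 1480 - a² a perfect square: first hit at a = 6: 1480 - 36 = 1444 = 38².
1480 = 6² + 38² = 36 + 1444 ✓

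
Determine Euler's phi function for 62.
30

62 = 2 × 31
φ(n) = n × ∏(1 - 1/p) for each prime p dividing n
φ(62) = 62 × (1 - 1/2) × (1 - 1/31) = 30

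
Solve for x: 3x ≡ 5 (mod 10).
x ≡ 5 (mod 10)

gcd(3, 10) = 1, which divides 5, so solutions exist.
Find 3^(-1) mod 10 by the extended Euclidean algorithm:
10 = 3 × 3 + 1  ⟹  1 = (1)·10 + (-3)·3
So (-3)·3 ≡ 1 (mod 10), i.e. 3^(-1) ≡ -3 ≡ 7 (mod 10).
x ≡ 7 × 5 = 35 ≡ 5 (mod 10).
Check: 3 × 5 = 15 ≡ 5 (mod 10).
Unique solution: x ≡ 5 (mod 10)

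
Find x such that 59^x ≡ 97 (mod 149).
49

Baby-step giant-step with step n = ⌈√149⌉ = 13.
Baby steps 59^j mod 149 (j:value) for j=0..12: 0:1, 1:59, 2:54, 3:57, 4:85, 5:98, 6:120, 7:77, 8:73, 9:135, 10:68, 11:138, 12:96.
Giant-step multiplier: 59^(-13) ≡ 59^(148-13) = 59^135 ≡ 75 (mod 149).
Giant steps γ_i = 97·75^i mod 149: γ_0=97, γ_1=123, γ_2=136, γ_3=68 (in table at j=10).
x = i·n + j = 3·13 + 10 = 49.
Check: 59^49 ≡ 97 (mod 149).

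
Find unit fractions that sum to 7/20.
1/3 + 1/60

Greedy algorithm:
7/20: ceiling(20/7) = 3, use 1/3
1/60: ceiling(60/1) = 60, use 1/60
Result: 7/20 = 1/3 + 1/60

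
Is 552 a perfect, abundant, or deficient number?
abundant

Proper divisors of 552: sum = 1 + 2 + 3 + 4 + 6 + 8 + 12 + 23 + 24 + 46 + 69 + 92 + 138 + 184 + 276 = 888
Since 888 > 552, 552 is abundant.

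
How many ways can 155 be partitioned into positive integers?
66493182097

p(n) counts ways to write n as a sum of positive integers (order ignored).
Euler's pentagonal recurrence: p(k) = p(k-1) + p(k-2) - p(k-5) - p(k-7) + p(k-12) + p(k-15) - ... (offsets j(3j∓1)/2, signs ++--, p(0)=1, p(<0)=0).
DP table for k = 0..154: p(0)=1, p(1)=1, p(2)=2, p(3)=3, p(4)=5, p(5)=7, p(6)=11, p(7)=15, p(8)=22, p(9)=30, p(10)=42, p(11)=56, p(12)=77, p(13)=101, p(14)=135, p(15)=176, p(16)=231, p(17)=297, p(18)=385, p(19)=490, p(20)=627, p(21)=792, p(22)=1002, p(23)=1255, p(24)=1575, p(25)=1958, p(26)=2436, p(27)=3010, p(28)=3718, p(29)=4565, p(30)=5604, p(31)=6842, p(32)=8349, p(33)=10143, p(34)=12310, p(35)=14883, p(36)=17977, p(37)=21637, p(38)=26015, p(39)=31185, p(40)=37338, p(41)=44583, p(42)=53174, p(43)=63261, p(44)=75175, p(45)=89134, p(46)=105558, p(47)=124754, p(48)=147273, p(49)=173525, p(50)=204226, p(51)=239943, p(52)=281589, p(53)=329931, p(54)=386155, p(55)=451276, p(56)=526823, p(57)=614154, p(58)=715220, p(59)=831820, p(60)=966467, p(61)=1121505, p(62)=1300156, p(63)=1505499, p(64)=1741630, p(65)=2012558, p(66)=2323520, p(67)=2679689, p(68)=3087735, p(69)=3554345, p(70)=4087968, p(71)=4697205, p(72)=5392783, p(73)=6185689, p(74)=7089500, p(75)=8118264, p(76)=9289091, p(77)=10619863, p(78)=12132164, p(79)=13848650, p(80)=15796476, p(81)=18004327, p(82)=20506255, p(83)=23338469, p(84)=26543660, p(85)=30167357, p(86)=34262962, p(87)=38887673, p(88)=44108109, p(89)=49995925, p(90)=56634173, p(91)=64112359, p(92)=72533807, p(93)=82010177, p(94)=92669720, p(95)=104651419, p(96)=118114304, p(97)=133230930, p(98)=150198136, p(99)=169229875, p(100)=190569292, p(101)=214481126, p(102)=241265379, p(103)=271248950, p(104)=304801365, p(105)=342325709, p(106)=384276336, p(107)=431149389, p(108)=483502844, p(109)=541946240, p(110)=607163746, p(111)=679903203, p(112)=761002156, p(113)=851376628, p(114)=952050665, p(115)=1064144451, p(116)=1188908248, p(117)=1327710076, p(118)=1482074143, p(119)=1653668665, p(120)=1844349560, p(121)=2056148051, p(122)=2291320912, p(123)=2552338241, p(124)=2841940500, p(125)=3163127352, p(126)=3519222692, p(127)=3913864295, p(128)=4351078600, p(129)=4835271870, p(130)=5371315400, p(131)=5964539504, p(132)=6620830889, p(133)=7346629512, p(134)=8149040695, p(135)=9035836076, p(136)=10015581680, p(137)=11097645016, p(138)=12292341831, p(139)=13610949895, p(140)=15065878135, p(141)=16670689208, p(142)=18440293320, p(143)=20390982757, p(144)=22540654445, p(145)=24908858009, p(146)=27517052599, p(147)=30388671978, p(148)=33549419497, p(149)=37027355200, p(150)=40853235313, p(151)=45060624582, p(152)=49686288421, p(153)=54770336324, p(154)=60356673280.
Final step: p(155) = p(154) + p(153) - p(150) - p(148) + p(143) + p(140) - p(133) - p(129) + p(120) + p(115) - p(104) - p(98) + p(85) + p(78) - p(63) - p(55) + p(38) + p(29) - p(10) - p(0)
= 60356673280 + 54770336324 - 40853235313 - 33549419497 + 20390982757 + 15065878135 - 7346629512 - 4835271870 + 1844349560 + 1064144451 - 304801365 - 150198136 + 30167357 + 12132164 - 1505499 - 451276 + 26015 + 4565 - 42 - 1
= 66493182097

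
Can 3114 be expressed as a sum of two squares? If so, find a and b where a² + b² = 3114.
33² + 45² (a=33, b=45)

Factorization: 3114 = 2 × 3^2 × 173
By Fermat: n is sum of two squares iff every prime p ≡ 3 (mod 4) appears to even power.
All primes ≡ 3 (mod 4) appear to even power.
Search a = 0, 1, 2, … for 3114 - a² a perfect square: first hit at a = 33: 3114 - 1089 = 2025 = 45².
3114 = 33² + 45² = 1089 + 2025 ✓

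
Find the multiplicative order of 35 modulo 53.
52

53 is prime, so ord(35) divides φ(53) = 52.
Divisors of 52: 1, 2, 4, 13, 26, 52.
Repeated squaring: 35^1 ≡ 35, 35^2 ≡ 6, 35^4 ≡ 36, 35^8 ≡ 24, 35^16 ≡ 46, 35^32 ≡ 49 (mod 53).
Test 35^d mod 53 for each divisor d in increasing order:
35^1 ≡ 35
35^2 ≡ 6
35^4 ≡ 36
35^13 = 35^8·35^4·35^1 ≡ 30
35^26 = 35^16·35^8·35^2 ≡ 52
35^52 = 35^32·35^16·35^4 ≡ 1  ← first divisor giving 1
The order is 52.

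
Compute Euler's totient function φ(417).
276

417 = 3 × 139
φ(n) = n × ∏(1 - 1/p) for each prime p dividing n
φ(417) = 417 × (1 - 1/3) × (1 - 1/139) = 276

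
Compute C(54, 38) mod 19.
1

Using Lucas' theorem:
Write n=54 and k=38 in base 19:
n in base 19: [2, 16]
k in base 19: [2, 0]
C(54,38) mod 19 = ∏ C(n_i, k_i) mod 19
Digit binomials (mod 19): C(2,2) = 1; C(16,0) = 1
Product: 1 × 1 = 1 ≡ 1 (mod 19)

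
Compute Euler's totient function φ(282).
92

282 = 2 × 3 × 47
φ(n) = n × ∏(1 - 1/p) for each prime p dividing n
φ(282) = 282 × (1 - 1/2) × (1 - 1/3) × (1 - 1/47) = 92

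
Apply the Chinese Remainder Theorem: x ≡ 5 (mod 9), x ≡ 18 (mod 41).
59

Using Chinese Remainder Theorem:
M = 9 × 41 = 369
M1 = 41, M2 = 9
y1 = 41^(-1) mod 9 = 2
y2 = 9^(-1) mod 41 = 32
x = (5×41×2 + 18×9×32) mod 369 = 59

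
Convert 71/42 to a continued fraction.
[1; 1, 2, 4, 3]

Euclidean algorithm steps:
71 = 1 × 42 + 29
42 = 1 × 29 + 13
29 = 2 × 13 + 3
13 = 4 × 3 + 1
3 = 3 × 1 + 0
Continued fraction: [1; 1, 2, 4, 3]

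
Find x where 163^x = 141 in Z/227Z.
44

Baby-step giant-step with step n = ⌈√227⌉ = 16.
Baby steps 163^j mod 227 (j:value) for j=0..15: 0:1, 1:163, 2:10, 3:41, 4:100, 5:183, 6:92, 7:14, 8:12, 9:140, 10:120, 11:38, 12:65, 13:153, 14:196, 15:168.
Giant-step multiplier: 163^(-16) ≡ 163^(226-16) = 163^210 ≡ 134 (mod 227).
Giant steps γ_i = 141·134^i mod 227: γ_0=141, γ_1=53, γ_2=65 (in table at j=12).
x = i·n + j = 2·16 + 12 = 44.
Check: 163^44 ≡ 141 (mod 227).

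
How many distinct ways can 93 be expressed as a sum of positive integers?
82010177

p(n) counts ways to write n as a sum of positive integers (order ignored).
Euler's pentagonal recurrence: p(k) = p(k-1) + p(k-2) - p(k-5) - p(k-7) + p(k-12) + p(k-15) - ... (offsets j(3j∓1)/2, signs ++--, p(0)=1, p(<0)=0).
DP table for k = 0..92: p(0)=1, p(1)=1, p(2)=2, p(3)=3, p(4)=5, p(5)=7, p(6)=11, p(7)=15, p(8)=22, p(9)=30, p(10)=42, p(11)=56, p(12)=77, p(13)=101, p(14)=135, p(15)=176, p(16)=231, p(17)=297, p(18)=385, p(19)=490, p(20)=627, p(21)=792, p(22)=1002, p(23)=1255, p(24)=1575, p(25)=1958, p(26)=2436, p(27)=3010, p(28)=3718, p(29)=4565, p(30)=5604, p(31)=6842, p(32)=8349, p(33)=10143, p(34)=12310, p(35)=14883, p(36)=17977, p(37)=21637, p(38)=26015, p(39)=31185, p(40)=37338, p(41)=44583, p(42)=53174, p(43)=63261, p(44)=75175, p(45)=89134, p(46)=105558, p(47)=124754, p(48)=147273, p(49)=173525, p(50)=204226, p(51)=239943, p(52)=281589, p(53)=329931, p(54)=386155, p(55)=451276, p(56)=526823, p(57)=614154, p(58)=715220, p(59)=831820, p(60)=966467, p(61)=1121505, p(62)=1300156, p(63)=1505499, p(64)=1741630, p(65)=2012558, p(66)=2323520, p(67)=2679689, p(68)=3087735, p(69)=3554345, p(70)=4087968, p(71)=4697205, p(72)=5392783, p(73)=6185689, p(74)=7089500, p(75)=8118264, p(76)=9289091, p(77)=10619863, p(78)=12132164, p(79)=13848650, p(80)=15796476, p(81)=18004327, p(82)=20506255, p(83)=23338469, p(84)=26543660, p(85)=30167357, p(86)=34262962, p(87)=38887673, p(88)=44108109, p(89)=49995925, p(90)=56634173, p(91)=64112359, p(92)=72533807.
Final step: p(93) = p(92) + p(91) - p(88) - p(86) + p(81) + p(78) - p(71) - p(67) + p(58) + p(53) - p(42) - p(36) + p(23) + p(16) - p(1)
= 72533807 + 64112359 - 44108109 - 34262962 + 18004327 + 12132164 - 4697205 - 2679689 + 715220 + 329931 - 53174 - 17977 + 1255 + 231 - 1
= 82010177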